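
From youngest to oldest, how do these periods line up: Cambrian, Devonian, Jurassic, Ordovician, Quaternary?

Quaternary → Jurassic → Devonian → Ordovician → Cambrian

Era membership (oldest first within each) — Paleozoic: Cambrian, Ordovician, Devonian; Mesozoic: Jurassic; Cenozoic: Quaternary. Paleozoic precedes Mesozoic, which precedes Cenozoic. Concatenating the groups in that era order and then reversing gives youngest to oldest.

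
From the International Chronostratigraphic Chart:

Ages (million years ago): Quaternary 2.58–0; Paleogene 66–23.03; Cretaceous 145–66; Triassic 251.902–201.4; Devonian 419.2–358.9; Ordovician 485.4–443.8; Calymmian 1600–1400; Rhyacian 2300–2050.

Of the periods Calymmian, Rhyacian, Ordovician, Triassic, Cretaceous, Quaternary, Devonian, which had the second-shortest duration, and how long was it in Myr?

Durations: Calymmian 200; Rhyacian 250; Ordovician 41.6; Triassic 50.502; Cretaceous 79; Quaternary 2.58; Devonian 60.3 Myr.
Sorted shortest-first: Quaternary (2.58), Ordovician (41.6), Triassic (50.502), Devonian (60.3), Cretaceous (79), Calymmian (200), Rhyacian (250).
The second shortest is Ordovician at 41.6 Myr.

Ordovician, 41.6 million years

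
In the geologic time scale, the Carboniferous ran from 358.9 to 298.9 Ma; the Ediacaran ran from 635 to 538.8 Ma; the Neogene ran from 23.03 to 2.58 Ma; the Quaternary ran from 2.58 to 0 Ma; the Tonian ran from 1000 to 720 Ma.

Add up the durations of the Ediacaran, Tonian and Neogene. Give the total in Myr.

Duration is start − end for each: (635 − 538.8) + (1000 − 720) + (23.03 − 2.58).
That is 96.2 + 280 + 20.45, which totals 396.65 million years.

396.65 million years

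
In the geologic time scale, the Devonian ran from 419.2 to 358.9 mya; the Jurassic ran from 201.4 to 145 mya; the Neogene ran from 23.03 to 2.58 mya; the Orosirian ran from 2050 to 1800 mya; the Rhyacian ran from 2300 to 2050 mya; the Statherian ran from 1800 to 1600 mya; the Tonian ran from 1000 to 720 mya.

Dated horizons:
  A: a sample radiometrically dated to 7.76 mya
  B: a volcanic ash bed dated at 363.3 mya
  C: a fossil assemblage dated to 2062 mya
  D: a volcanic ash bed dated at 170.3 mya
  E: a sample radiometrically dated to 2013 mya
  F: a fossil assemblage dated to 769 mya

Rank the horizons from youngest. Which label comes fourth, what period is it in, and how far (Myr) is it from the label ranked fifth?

F, in the Tonian; 1244 million years to E

Sorted youngest-first by Ma: A (7.76), D (170.3), B (363.3), F (769), E (2013), C (2062).
The fourth youngest is F at 769 Ma, which lies in 1000–720 Ma: the Tonian.
The fifth youngest is E at 2013 Ma; separation = |769 − 2013| = 1244 Myr.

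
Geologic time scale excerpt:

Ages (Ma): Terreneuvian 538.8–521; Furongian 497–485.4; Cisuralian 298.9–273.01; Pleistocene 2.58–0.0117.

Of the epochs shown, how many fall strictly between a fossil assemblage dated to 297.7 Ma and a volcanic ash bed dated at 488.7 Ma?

The older date is 488.7 Ma and the younger is 297.7 Ma.
No epoch both begins after 488.7 Ma and ends before 297.7 Ma, so the count is 0.

0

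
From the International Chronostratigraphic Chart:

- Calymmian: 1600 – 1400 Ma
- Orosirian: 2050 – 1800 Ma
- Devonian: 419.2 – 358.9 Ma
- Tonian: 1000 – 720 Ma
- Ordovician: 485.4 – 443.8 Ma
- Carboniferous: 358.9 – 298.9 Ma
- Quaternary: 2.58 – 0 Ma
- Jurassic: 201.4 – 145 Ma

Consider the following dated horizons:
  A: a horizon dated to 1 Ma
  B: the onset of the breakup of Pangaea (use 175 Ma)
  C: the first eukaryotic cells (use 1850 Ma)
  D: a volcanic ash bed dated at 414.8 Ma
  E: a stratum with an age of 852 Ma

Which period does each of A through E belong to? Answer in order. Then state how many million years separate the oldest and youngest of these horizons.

A — Quaternary; B — Jurassic; C — Orosirian; D — Devonian; E — Tonian; span 1849 million years

Match each age against the start–end ranges in the excerpt: A = 1 Ma → Quaternary (2.58–0); B = 175 Ma → Jurassic (201.4–145); C = 1850 Ma → Orosirian (2050–1800); D = 414.8 Ma → Devonian (419.2–358.9); E = 852 Ma → Tonian (1000–720).
The largest age is 1850 Ma and the smallest is 1 Ma; their difference is 1849 Myr.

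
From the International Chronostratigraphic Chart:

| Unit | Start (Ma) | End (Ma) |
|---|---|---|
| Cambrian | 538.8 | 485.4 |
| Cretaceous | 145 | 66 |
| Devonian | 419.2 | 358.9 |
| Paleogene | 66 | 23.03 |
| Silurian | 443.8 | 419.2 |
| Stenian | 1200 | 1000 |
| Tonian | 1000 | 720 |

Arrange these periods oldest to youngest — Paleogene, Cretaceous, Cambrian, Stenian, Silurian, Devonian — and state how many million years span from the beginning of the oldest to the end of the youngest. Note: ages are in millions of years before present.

Start ages (Ma): Stenian 1200, Cambrian 538.8, Silurian 443.8, Devonian 419.2, Cretaceous 145, Paleogene 66.
Ordered oldest to youngest: Stenian, Cambrian, Silurian, Devonian, Cretaceous, Paleogene.
Span = 1200 − 23.03 = 1176.97 Myr.

Stenian, Cambrian, Silurian, Devonian, Cretaceous, Paleogene; total span 1176.97 Myr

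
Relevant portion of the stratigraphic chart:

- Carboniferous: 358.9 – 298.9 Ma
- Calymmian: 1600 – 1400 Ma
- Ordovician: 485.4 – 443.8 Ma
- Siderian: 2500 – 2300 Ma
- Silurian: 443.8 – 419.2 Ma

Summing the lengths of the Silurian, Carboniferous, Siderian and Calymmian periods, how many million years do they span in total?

484.6 million years

Duration is start − end for each: (443.8 − 419.2) + (358.9 − 298.9) + (2500 − 2300) + (1600 − 1400).
That is 24.6 + 60 + 200 + 200, which totals 484.6 million years.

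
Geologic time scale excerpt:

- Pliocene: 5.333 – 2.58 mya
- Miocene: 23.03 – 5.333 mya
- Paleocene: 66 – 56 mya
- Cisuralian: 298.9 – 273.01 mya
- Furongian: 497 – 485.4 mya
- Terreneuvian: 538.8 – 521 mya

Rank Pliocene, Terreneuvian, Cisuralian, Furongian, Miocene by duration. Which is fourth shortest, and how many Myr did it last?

Start − end for each: Pliocene 5.333 − 2.58 = 2.753; Terreneuvian 538.8 − 521 = 17.8; Cisuralian 298.9 − 273.01 = 25.89; Furongian 497 − 485.4 = 11.6; Miocene 23.03 − 5.333 = 17.697.
Ranking these from shortest: Pliocene < Furongian < Miocene < Terreneuvian < Cisuralian.
Position 4 in that ranking is Terreneuvian, which lasted 17.8 Myr.

Terreneuvian, 17.8 million years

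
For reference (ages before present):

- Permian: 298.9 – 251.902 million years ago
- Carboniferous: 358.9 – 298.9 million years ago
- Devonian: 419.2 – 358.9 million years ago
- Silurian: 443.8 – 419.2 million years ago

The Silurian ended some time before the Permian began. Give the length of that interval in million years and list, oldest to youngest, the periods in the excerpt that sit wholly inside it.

120.3 million years; Devonian, Carboniferous

End of Silurian = 419.2 Ma; start of Permian = 298.9 Ma.
Gap = 419.2 − 298.9 = 120.3 Myr.
Periods wholly inside 419.2–298.9 Ma: Devonian (419.2–358.9), Carboniferous (358.9–298.9).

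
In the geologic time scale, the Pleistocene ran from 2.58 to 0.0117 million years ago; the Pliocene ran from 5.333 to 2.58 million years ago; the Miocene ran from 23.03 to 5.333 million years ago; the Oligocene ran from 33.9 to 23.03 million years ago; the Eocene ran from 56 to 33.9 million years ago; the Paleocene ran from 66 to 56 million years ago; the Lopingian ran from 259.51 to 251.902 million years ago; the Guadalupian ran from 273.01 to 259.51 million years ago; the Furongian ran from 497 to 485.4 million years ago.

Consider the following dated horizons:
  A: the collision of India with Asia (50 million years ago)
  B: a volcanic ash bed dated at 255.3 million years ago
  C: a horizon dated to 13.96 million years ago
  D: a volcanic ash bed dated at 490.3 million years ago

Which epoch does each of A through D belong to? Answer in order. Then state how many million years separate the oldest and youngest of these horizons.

A: 50 Ma lies in 56–33.9 Ma, so Eocene.
B: 255.3 Ma lies in 259.51–251.902 Ma, so Lopingian.
C: 13.96 Ma lies in 23.03–5.333 Ma, so Miocene.
D: 490.3 Ma lies in 497–485.4 Ma, so Furongian.
Oldest = 490.3 Ma, youngest = 13.96 Ma → span 476.34 Myr.

A — Eocene; B — Lopingian; C — Miocene; D — Furongian; span 476.34 million years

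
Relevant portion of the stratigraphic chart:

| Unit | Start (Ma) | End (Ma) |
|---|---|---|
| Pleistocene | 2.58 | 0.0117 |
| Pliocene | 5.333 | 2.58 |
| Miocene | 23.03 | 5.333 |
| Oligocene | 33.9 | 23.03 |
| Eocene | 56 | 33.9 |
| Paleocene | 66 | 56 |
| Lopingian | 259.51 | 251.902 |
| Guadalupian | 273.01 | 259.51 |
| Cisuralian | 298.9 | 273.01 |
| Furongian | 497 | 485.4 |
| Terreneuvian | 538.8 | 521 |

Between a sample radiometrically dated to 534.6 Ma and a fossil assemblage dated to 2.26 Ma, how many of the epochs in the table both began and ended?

9

The older date is 534.6 Ma and the younger is 2.26 Ma.
Epochs with start < 534.6 and end > 2.26 Ma: Furongian (497–485.4), Cisuralian (298.9–273.01), Guadalupian (273.01–259.51), Lopingian (259.51–251.902), Paleocene (66–56), Eocene (56–33.9), Oligocene (33.9–23.03), Miocene (23.03–5.333), Pliocene (5.333–2.58).
That is 9 complete epochs.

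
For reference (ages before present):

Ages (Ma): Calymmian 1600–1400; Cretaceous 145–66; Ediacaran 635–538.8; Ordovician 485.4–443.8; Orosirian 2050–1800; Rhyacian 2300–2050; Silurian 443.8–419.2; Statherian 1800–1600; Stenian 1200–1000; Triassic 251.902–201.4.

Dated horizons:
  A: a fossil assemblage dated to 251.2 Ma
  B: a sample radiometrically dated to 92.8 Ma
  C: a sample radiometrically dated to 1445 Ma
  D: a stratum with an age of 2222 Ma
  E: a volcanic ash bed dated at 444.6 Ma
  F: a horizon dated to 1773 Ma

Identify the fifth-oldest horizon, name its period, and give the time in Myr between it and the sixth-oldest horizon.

A, in the Triassic; 158.4 million years to B

Larger Ma means older, so oldest first: D 2222 > F 1773 > C 1445 > E 444.6 > A 251.2 > B 92.8.
Counting 5 along gives A (251.2 Ma); the excerpt puts that inside the Triassic, 251.902–201.4 Ma.
Next in line is B (92.8 Ma), and 251.2 − 92.8 = 158.4 Myr.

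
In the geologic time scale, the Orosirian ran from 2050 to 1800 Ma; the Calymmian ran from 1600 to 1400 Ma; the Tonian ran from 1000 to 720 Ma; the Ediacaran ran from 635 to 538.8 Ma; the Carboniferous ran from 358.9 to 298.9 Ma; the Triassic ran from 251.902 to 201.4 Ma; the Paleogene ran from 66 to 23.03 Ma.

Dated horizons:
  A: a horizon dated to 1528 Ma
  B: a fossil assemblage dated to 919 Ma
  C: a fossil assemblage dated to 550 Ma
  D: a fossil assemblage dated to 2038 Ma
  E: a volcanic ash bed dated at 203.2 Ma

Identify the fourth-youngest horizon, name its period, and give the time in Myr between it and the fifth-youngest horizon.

A, in the Calymmian; 510 million years to D

Sorted youngest-first by Ma: E (203.2), C (550), B (919), A (1528), D (2038).
The fourth youngest is A at 1528 Ma, which lies in 1600–1400 Ma: the Calymmian.
The fifth youngest is D at 2038 Ma; separation = |1528 − 2038| = 510 Myr.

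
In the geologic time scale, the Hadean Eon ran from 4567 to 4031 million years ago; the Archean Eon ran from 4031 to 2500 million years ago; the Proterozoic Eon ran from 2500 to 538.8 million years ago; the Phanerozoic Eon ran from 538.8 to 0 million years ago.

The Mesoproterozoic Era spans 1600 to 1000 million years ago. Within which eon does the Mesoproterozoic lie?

The Mesoproterozoic (1600–1000 Ma) lies entirely within 2500–538.8 Ma, the Proterozoic Eon.

Proterozoic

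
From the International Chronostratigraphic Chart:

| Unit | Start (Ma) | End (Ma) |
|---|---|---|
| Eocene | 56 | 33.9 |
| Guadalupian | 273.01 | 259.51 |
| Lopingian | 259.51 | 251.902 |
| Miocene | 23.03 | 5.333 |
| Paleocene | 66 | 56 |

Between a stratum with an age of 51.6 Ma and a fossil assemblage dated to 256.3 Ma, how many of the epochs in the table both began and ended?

The older date is 256.3 Ma and the younger is 51.6 Ma.
Epochs with start < 256.3 and end > 51.6 Ma: Paleocene (66–56).
That is 1 complete epoch.

1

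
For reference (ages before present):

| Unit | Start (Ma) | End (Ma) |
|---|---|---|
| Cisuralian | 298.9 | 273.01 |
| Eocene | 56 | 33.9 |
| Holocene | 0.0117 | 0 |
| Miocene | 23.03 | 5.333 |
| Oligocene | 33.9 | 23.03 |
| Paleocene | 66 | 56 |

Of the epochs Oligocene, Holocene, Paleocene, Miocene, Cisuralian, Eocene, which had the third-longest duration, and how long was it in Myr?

Durations: Oligocene 10.87; Holocene 0.0117; Paleocene 10; Miocene 17.697; Cisuralian 25.89; Eocene 22.1 Myr.
Sorted longest-first: Cisuralian (25.89), Eocene (22.1), Miocene (17.697), Oligocene (10.87), Paleocene (10), Holocene (0.0117).
The third longest is Miocene at 17.697 Myr.

Miocene, 17.697 million years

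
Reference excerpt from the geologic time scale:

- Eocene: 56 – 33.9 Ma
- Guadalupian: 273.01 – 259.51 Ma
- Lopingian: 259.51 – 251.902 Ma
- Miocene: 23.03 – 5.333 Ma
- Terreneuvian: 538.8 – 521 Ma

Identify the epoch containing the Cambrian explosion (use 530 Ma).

Terreneuvian

530 Ma lies between 538.8 and 521 Ma, so it falls in the Terreneuvian.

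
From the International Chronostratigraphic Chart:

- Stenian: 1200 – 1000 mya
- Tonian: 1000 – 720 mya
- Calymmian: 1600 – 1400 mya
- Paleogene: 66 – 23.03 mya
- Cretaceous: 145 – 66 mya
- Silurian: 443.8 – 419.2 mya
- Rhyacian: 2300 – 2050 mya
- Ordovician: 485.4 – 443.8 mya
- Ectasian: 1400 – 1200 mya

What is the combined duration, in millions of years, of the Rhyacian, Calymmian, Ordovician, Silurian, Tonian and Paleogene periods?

839.17 million years

Duration is start − end for each: (2300 − 2050) + (1600 − 1400) + (485.4 − 443.8) + (443.8 − 419.2) + (1000 − 720) + (66 − 23.03).
That is 250 + 200 + 41.6 + 24.6 + 280 + 42.97, which totals 839.17 million years.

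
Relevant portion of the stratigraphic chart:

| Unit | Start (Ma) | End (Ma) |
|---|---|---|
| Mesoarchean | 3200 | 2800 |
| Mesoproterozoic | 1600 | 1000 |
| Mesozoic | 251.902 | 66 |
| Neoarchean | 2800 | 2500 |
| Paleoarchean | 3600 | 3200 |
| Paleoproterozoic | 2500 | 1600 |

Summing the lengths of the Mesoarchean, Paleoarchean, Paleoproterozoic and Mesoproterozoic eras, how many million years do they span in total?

Duration is start − end for each: (3200 − 2800) + (3600 − 3200) + (2500 − 1600) + (1600 − 1000).
That is 400 + 400 + 900 + 600, which totals 2300 million years.

2300 million years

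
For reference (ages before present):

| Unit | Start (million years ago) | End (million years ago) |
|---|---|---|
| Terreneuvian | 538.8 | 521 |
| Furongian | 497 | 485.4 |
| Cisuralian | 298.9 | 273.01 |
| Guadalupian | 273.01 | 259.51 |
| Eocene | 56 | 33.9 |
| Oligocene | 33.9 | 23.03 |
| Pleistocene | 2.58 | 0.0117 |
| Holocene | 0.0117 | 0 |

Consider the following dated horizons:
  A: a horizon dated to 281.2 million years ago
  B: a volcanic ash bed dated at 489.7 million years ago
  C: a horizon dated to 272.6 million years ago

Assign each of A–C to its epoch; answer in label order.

A — Cisuralian; B — Furongian; C — Guadalupian

A: 281.2 Ma lies in 298.9–273.01 Ma, so Cisuralian.
B: 489.7 Ma lies in 497–485.4 Ma, so Furongian.
C: 272.6 Ma lies in 273.01–259.51 Ma, so Guadalupian.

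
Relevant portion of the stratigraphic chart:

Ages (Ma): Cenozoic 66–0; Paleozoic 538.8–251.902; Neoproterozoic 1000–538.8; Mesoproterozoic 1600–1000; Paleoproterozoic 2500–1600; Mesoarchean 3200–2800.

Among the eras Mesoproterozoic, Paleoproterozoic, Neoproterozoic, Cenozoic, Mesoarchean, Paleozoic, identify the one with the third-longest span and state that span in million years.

Neoproterozoic, 461.2 million years

Durations: Mesoproterozoic 600; Paleoproterozoic 900; Neoproterozoic 461.2; Cenozoic 66; Mesoarchean 400; Paleozoic 286.898 Myr.
Sorted longest-first: Paleoproterozoic (900), Mesoproterozoic (600), Neoproterozoic (461.2), Mesoarchean (400), Paleozoic (286.898), Cenozoic (66).
The third longest is Neoproterozoic at 461.2 Myr.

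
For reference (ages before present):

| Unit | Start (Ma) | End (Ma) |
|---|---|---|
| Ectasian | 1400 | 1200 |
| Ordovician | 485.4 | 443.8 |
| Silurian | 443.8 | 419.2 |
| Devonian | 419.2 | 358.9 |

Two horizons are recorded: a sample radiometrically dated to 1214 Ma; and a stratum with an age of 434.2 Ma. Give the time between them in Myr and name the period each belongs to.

Elapsed time: 1214 − 434.2 = 779.8 Myr.
1214 Ma lies within 1400–1200 Ma: Ectasian.
434.2 Ma lies within 443.8–419.2 Ma: Silurian.

779.8 million years apart; the first in the Ectasian, the second in the Silurian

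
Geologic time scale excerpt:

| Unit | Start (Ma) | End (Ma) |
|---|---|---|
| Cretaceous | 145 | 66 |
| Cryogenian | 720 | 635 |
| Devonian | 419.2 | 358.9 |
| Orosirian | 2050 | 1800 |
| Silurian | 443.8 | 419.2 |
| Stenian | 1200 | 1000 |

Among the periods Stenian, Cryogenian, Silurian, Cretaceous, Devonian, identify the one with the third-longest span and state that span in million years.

Cretaceous, 79 million years

Durations: Stenian 200; Cryogenian 85; Silurian 24.6; Cretaceous 79; Devonian 60.3 Myr.
Sorted longest-first: Stenian (200), Cryogenian (85), Cretaceous (79), Devonian (60.3), Silurian (24.6).
The third longest is Cretaceous at 79 Myr.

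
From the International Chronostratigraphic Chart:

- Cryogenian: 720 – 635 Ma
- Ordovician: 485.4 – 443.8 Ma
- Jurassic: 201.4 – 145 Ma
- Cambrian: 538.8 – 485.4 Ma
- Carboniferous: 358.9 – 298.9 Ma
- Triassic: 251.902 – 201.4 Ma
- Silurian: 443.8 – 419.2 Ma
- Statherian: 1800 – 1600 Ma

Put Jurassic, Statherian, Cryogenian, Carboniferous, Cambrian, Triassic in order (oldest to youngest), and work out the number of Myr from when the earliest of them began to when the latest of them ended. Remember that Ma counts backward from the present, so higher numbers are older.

Start ages (Ma): Statherian 1800, Cryogenian 720, Cambrian 538.8, Carboniferous 358.9, Triassic 251.902, Jurassic 201.4.
Ordered oldest to youngest: Statherian, Cryogenian, Cambrian, Carboniferous, Triassic, Jurassic.
Span = 1800 − 145 = 1655 Myr.

Statherian, Cryogenian, Cambrian, Carboniferous, Triassic, Jurassic; total span 1655 Myr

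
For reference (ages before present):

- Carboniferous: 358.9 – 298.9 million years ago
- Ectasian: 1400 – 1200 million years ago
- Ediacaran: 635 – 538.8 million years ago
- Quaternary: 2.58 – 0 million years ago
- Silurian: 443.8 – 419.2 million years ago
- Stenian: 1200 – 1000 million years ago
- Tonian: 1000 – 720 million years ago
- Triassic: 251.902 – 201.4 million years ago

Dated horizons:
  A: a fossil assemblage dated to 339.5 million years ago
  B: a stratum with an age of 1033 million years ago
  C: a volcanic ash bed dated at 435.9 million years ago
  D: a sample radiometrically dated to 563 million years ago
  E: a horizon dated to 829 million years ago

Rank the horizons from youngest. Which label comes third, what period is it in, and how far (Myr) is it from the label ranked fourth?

Smaller Ma means younger, so youngest first: A 339.5 < C 435.9 < D 563 < E 829 < B 1033.
Counting 3 along gives D (563 Ma); the excerpt puts that inside the Ediacaran, 635–538.8 Ma.
Next in line is E (829 Ma), and 829 − 563 = 266 Myr.

D, in the Ediacaran; 266 million years to E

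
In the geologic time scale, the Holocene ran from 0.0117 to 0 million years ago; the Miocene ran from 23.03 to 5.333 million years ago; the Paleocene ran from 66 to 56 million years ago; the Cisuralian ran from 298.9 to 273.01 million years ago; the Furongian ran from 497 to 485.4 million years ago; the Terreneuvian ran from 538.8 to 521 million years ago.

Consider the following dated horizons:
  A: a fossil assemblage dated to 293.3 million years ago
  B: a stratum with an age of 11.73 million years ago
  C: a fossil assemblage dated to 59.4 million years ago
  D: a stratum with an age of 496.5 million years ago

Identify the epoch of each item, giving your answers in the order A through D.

Match each age against the start–end ranges in the excerpt: A = 293.3 Ma → Cisuralian (298.9–273.01); B = 11.73 Ma → Miocene (23.03–5.333); C = 59.4 Ma → Paleocene (66–56); D = 496.5 Ma → Furongian (497–485.4).

A — Cisuralian; B — Miocene; C — Paleocene; D — Furongian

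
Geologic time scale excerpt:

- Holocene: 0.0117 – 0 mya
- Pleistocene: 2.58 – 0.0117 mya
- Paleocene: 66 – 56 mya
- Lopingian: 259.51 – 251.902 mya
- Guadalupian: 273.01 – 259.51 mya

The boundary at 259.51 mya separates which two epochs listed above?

The Guadalupian ends at 259.51 mya and the Lopingian begins at 259.51 mya, so they share that boundary.

Guadalupian and Lopingian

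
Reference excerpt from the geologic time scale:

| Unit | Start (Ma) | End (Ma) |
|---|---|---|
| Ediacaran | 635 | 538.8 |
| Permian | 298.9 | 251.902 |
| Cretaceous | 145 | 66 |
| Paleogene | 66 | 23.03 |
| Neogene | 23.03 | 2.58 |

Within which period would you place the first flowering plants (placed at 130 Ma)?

Cretaceous

130 Ma lies between 145 and 66 Ma, so it falls in the Cretaceous.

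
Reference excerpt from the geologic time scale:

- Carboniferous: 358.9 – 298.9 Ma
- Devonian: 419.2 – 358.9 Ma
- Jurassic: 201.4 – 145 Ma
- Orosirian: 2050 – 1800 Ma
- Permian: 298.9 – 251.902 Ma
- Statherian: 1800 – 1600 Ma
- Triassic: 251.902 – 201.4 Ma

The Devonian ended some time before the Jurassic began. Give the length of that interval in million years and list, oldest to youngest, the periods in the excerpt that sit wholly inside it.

End of Devonian = 358.9 Ma; start of Jurassic = 201.4 Ma.
Gap = 358.9 − 201.4 = 157.5 Myr.
Periods wholly inside 358.9–201.4 Ma: Carboniferous (358.9–298.9), Permian (298.9–251.902), Triassic (251.902–201.4).

157.5 million years; Carboniferous, Permian, Triassic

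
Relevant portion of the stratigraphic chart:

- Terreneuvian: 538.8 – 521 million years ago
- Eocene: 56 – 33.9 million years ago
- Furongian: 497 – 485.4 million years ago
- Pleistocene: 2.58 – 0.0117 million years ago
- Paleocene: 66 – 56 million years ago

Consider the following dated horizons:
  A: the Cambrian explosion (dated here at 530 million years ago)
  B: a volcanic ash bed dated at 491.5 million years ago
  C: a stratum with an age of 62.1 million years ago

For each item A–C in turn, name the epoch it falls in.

Match each age against the start–end ranges in the excerpt: A = 530 Ma → Terreneuvian (538.8–521); B = 491.5 Ma → Furongian (497–485.4); C = 62.1 Ma → Paleocene (66–56).

A — Terreneuvian; B — Furongian; C — Paleocene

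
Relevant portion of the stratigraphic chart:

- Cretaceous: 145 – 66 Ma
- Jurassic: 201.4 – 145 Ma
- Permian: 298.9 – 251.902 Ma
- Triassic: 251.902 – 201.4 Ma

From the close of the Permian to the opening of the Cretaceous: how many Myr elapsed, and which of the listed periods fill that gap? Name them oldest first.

The Permian closes at 251.902 Ma and the Cretaceous opens at 145 Ma, so the interval is 251.902 − 145 = 106.902 Myr.
A period fits inside if it starts at or after 251.902 Ma and ends at or before 145 Ma; oldest first that gives Triassic, Jurassic.

106.902 million years; Triassic, Jurassic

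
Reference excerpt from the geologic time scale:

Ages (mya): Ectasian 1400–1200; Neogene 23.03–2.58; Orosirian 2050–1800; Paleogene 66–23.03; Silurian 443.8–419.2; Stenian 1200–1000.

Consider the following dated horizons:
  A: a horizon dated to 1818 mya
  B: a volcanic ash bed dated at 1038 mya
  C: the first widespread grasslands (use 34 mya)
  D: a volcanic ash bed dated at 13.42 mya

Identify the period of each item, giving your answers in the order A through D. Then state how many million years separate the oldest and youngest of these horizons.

A — Orosirian; B — Stenian; C — Paleogene; D — Neogene; span 1804.58 million years

A: 1818 Ma lies in 2050–1800 Ma, so Orosirian.
B: 1038 Ma lies in 1200–1000 Ma, so Stenian.
C: 34 Ma lies in 66–23.03 Ma, so Paleogene.
D: 13.42 Ma lies in 23.03–2.58 Ma, so Neogene.
Oldest = 1818 Ma, youngest = 13.42 Ma → span 1804.58 Myr.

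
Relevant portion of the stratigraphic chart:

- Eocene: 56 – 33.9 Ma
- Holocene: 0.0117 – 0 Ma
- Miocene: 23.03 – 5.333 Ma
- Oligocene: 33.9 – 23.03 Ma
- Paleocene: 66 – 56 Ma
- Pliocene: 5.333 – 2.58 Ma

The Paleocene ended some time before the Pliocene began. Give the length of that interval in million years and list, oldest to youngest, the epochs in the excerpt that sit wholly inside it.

50.667 million years; Eocene, Oligocene, Miocene

The Paleocene closes at 56 Ma and the Pliocene opens at 5.333 Ma, so the interval is 56 − 5.333 = 50.667 Myr.
An epoch fits inside if it starts at or after 56 Ma and ends at or before 5.333 Ma; oldest first that gives Eocene, Oligocene, Miocene.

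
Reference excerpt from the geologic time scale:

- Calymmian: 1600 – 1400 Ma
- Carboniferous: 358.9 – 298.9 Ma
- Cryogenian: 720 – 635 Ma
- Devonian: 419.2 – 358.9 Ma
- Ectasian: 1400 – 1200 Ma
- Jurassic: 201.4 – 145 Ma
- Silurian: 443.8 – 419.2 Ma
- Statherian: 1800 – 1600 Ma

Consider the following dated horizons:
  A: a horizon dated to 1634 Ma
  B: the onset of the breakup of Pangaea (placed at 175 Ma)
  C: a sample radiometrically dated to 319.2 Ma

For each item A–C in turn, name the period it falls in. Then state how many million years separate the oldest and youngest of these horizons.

A — Statherian; B — Jurassic; C — Carboniferous; span 1459 million years

A: 1634 Ma lies in 1800–1600 Ma, so Statherian.
B: 175 Ma lies in 201.4–145 Ma, so Jurassic.
C: 319.2 Ma lies in 358.9–298.9 Ma, so Carboniferous.
Oldest = 1634 Ma, youngest = 175 Ma → span 1459 Myr.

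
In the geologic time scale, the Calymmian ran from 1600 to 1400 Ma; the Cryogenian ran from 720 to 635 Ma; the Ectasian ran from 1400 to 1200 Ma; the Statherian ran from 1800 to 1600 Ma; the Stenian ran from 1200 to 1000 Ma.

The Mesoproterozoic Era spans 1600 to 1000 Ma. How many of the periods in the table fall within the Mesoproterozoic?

3

Periods inside 1600–1000 Ma: Calymmian, Ectasian, Stenian — 3 in total.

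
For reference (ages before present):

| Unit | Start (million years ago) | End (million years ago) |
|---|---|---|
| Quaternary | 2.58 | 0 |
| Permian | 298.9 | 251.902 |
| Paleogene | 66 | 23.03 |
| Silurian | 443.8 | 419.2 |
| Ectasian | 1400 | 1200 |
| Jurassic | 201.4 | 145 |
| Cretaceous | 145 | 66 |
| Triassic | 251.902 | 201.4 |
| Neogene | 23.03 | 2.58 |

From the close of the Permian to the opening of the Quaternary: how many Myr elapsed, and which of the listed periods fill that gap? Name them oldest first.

249.322 million years; Triassic, Jurassic, Cretaceous, Paleogene, Neogene

The Permian closes at 251.902 Ma and the Quaternary opens at 2.58 Ma, so the interval is 251.902 − 2.58 = 249.322 Myr.
A period fits inside if it starts at or after 251.902 Ma and ends at or before 2.58 Ma; oldest first that gives Triassic, Jurassic, Cretaceous, Paleogene, Neogene.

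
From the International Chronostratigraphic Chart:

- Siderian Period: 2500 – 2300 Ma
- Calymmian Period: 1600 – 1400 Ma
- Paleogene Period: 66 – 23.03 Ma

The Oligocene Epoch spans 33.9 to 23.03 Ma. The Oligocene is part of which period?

The Oligocene (33.9–23.03 Ma) lies entirely within 66–23.03 Ma, the Paleogene Period.

Paleogene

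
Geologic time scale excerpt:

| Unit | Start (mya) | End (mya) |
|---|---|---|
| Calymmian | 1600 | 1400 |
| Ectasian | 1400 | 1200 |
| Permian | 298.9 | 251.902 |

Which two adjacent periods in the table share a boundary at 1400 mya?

Calymmian and Ectasian

The Calymmian ends at 1400 mya and the Ectasian begins at 1400 mya, so they share that boundary.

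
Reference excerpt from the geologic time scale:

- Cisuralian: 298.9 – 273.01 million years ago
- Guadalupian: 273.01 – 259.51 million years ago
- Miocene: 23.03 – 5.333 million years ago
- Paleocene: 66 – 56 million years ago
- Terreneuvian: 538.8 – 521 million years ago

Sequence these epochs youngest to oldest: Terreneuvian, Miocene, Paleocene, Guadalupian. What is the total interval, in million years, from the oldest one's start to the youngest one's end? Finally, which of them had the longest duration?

Start ages (Ma): Terreneuvian 538.8, Guadalupian 273.01, Paleocene 66, Miocene 23.03.
Ordered youngest to oldest: Miocene, Paleocene, Guadalupian, Terreneuvian.
Span = 538.8 − 5.333 = 533.467 Myr.
Durations: Miocene 17.697, Terreneuvian 17.8, Guadalupian 13.5, Paleocene 10 → longest is Terreneuvian (17.8 Myr).

Miocene, Paleocene, Guadalupian, Terreneuvian; total span 533.467 Myr; longest is Terreneuvian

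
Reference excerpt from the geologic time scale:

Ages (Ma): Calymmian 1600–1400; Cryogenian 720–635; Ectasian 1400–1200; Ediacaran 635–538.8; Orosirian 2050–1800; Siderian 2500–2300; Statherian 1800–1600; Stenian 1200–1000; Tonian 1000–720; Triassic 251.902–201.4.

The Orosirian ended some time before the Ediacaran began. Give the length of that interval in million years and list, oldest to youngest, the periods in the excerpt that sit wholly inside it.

1165 million years; Statherian, Calymmian, Ectasian, Stenian, Tonian, Cryogenian

The Orosirian closes at 1800 Ma and the Ediacaran opens at 635 Ma, so the interval is 1800 − 635 = 1165 Myr.
A period fits inside if it starts at or after 1800 Ma and ends at or before 635 Ma; oldest first that gives Statherian, Calymmian, Ectasian, Stenian, Tonian, Cryogenian.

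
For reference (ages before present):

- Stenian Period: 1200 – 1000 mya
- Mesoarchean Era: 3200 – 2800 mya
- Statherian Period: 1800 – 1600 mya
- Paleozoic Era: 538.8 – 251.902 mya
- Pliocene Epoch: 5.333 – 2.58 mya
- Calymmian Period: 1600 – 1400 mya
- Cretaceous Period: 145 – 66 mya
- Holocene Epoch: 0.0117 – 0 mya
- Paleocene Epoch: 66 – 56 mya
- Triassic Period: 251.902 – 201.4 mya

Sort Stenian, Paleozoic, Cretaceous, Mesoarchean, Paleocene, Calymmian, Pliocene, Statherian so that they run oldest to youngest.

The oldest of these is Mesoarchean (starts 3200 Ma) and the youngest is Pliocene (ends 2.58 Ma).
In between, by decreasing start age: Statherian (1800), Calymmian (1600), Stenian (1200), Paleozoic (538.8), Cretaceous (145), Paleocene (66).

Mesoarchean, then Statherian, then Calymmian, then Stenian, then Paleozoic, then Cretaceous, then Paleocene, then Pliocene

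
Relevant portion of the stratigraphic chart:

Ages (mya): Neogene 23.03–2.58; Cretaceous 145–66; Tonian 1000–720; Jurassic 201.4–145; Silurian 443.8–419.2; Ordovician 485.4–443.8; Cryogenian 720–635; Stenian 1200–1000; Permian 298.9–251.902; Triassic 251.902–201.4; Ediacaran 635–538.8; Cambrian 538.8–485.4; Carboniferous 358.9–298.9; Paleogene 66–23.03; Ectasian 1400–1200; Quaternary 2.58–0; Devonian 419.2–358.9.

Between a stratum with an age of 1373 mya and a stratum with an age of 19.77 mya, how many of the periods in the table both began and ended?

14

The older date is 1373 Ma and the younger is 19.77 Ma.
Periods with start < 1373 and end > 19.77 Ma: Stenian (1200–1000), Tonian (1000–720), Cryogenian (720–635), Ediacaran (635–538.8), Cambrian (538.8–485.4), Ordovician (485.4–443.8), Silurian (443.8–419.2), Devonian (419.2–358.9), Carboniferous (358.9–298.9), Permian (298.9–251.902), Triassic (251.902–201.4), Jurassic (201.4–145), Cretaceous (145–66), Paleogene (66–23.03).
That is 14 complete periods.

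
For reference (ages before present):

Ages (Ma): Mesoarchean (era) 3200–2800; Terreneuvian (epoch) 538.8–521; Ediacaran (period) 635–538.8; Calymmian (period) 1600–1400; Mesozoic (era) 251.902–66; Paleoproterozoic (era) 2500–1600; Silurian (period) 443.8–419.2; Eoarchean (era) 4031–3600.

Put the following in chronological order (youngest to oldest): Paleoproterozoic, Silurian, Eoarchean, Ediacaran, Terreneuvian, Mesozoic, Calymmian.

The oldest of these is Eoarchean (starts 4031 Ma) and the youngest is Mesozoic (ends 66 Ma).
In between, by decreasing start age: Paleoproterozoic (2500), Calymmian (1600), Ediacaran (635), Terreneuvian (538.8), Silurian (443.8).
Listing youngest first means reversing that sequence.

Mesozoic, then Silurian, then Terreneuvian, then Ediacaran, then Calymmian, then Paleoproterozoic, then Eoarchean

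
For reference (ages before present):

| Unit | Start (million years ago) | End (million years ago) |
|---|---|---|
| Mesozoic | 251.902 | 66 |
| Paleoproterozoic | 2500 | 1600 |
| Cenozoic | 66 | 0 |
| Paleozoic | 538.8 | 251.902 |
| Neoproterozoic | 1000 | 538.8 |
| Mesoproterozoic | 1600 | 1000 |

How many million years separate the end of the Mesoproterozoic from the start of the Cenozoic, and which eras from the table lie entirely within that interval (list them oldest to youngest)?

934 million years; Neoproterozoic, Paleozoic, Mesozoic

End of Mesoproterozoic = 1000 Ma; start of Cenozoic = 66 Ma.
Gap = 1000 − 66 = 934 Myr.
Eras wholly inside 1000–66 Ma: Neoproterozoic (1000–538.8), Paleozoic (538.8–251.902), Mesozoic (251.902–66).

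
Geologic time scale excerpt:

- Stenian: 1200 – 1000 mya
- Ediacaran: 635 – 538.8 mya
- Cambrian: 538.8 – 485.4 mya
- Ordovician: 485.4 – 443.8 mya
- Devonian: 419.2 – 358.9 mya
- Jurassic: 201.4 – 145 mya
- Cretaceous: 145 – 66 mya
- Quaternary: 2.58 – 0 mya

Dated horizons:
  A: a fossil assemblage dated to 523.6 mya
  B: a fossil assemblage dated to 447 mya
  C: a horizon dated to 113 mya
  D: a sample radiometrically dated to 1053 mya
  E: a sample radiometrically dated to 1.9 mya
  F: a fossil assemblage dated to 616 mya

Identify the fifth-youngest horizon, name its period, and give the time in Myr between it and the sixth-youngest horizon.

F, in the Ediacaran; 437 million years to D

Smaller Ma means younger, so youngest first: E 1.9 < C 113 < B 447 < A 523.6 < F 616 < D 1053.
Counting 5 along gives F (616 Ma); the excerpt puts that inside the Ediacaran, 635–538.8 Ma.
Next in line is D (1053 Ma), and 1053 − 616 = 437 Myr.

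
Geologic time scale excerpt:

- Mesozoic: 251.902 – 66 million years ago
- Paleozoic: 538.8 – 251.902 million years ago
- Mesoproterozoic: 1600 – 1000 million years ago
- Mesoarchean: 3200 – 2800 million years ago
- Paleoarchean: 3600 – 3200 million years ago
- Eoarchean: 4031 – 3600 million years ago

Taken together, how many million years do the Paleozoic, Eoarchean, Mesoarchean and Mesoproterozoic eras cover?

Duration is start − end for each: (538.8 − 251.902) + (4031 − 3600) + (3200 − 2800) + (1600 − 1000).
That is 286.898 + 431 + 400 + 600, which totals 1717.898 million years.

1717.898 million years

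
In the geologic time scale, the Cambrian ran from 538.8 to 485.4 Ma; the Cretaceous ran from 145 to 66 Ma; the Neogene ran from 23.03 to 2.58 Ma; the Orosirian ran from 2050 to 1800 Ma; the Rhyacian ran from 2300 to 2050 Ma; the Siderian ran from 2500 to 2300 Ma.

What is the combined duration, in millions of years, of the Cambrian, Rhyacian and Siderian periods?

503.4 million years

Each duration: Cambrian = 53.4; Rhyacian = 250; Siderian = 200.
Sum: 53.4 + 250 + 200 = 503.4 Myr.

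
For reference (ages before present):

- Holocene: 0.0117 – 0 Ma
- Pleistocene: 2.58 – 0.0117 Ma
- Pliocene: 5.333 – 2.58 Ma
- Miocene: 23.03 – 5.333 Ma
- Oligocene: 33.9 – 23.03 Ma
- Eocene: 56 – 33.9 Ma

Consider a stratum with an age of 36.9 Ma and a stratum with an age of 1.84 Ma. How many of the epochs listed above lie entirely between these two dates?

36.9 Ma sits inside the Eocene (56–33.9) and 1.84 Ma inside the Pleistocene (2.58–0.0117); neither of those is wholly between the two dates.
The listed epochs lying completely between them are Oligocene, Miocene, Pliocene — 3 in all.

3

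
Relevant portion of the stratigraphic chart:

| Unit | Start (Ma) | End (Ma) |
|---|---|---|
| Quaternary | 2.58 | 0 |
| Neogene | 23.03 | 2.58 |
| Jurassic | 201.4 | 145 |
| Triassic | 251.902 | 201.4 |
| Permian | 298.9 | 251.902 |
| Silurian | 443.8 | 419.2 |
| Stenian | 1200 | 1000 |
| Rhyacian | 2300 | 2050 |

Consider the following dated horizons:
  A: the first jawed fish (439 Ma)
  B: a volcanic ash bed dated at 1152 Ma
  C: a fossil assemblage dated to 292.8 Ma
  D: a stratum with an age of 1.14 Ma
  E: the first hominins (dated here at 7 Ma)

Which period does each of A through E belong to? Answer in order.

A — Silurian; B — Stenian; C — Permian; D — Quaternary; E — Neogene

A: 439 Ma lies in 443.8–419.2 Ma, so Silurian.
B: 1152 Ma lies in 1200–1000 Ma, so Stenian.
C: 292.8 Ma lies in 298.9–251.902 Ma, so Permian.
D: 1.14 Ma lies in 2.58–0 Ma, so Quaternary.
E: 7 Ma lies in 23.03–2.58 Ma, so Neogene.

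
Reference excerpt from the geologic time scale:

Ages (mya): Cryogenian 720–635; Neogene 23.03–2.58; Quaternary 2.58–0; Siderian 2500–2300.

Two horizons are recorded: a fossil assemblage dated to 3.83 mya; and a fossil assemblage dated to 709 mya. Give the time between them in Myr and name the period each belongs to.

705.17 million years apart; the first in the Neogene, the second in the Cryogenian

Elapsed time: 709 − 3.83 = 705.17 Myr.
3.83 Ma lies within 23.03–2.58 Ma: Neogene.
709 Ma lies within 720–635 Ma: Cryogenian.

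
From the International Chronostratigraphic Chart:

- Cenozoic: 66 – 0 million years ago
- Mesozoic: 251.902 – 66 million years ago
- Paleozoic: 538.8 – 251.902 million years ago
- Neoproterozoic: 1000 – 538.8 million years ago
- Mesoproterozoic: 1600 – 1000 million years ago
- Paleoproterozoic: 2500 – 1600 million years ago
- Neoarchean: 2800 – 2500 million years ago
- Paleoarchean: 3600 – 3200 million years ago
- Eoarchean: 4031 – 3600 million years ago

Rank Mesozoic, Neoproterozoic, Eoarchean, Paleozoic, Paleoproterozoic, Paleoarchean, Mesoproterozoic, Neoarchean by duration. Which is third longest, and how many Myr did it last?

Neoproterozoic, 461.2 million years

Start − end for each: Mesozoic 251.902 − 66 = 185.902; Neoproterozoic 1000 − 538.8 = 461.2; Eoarchean 4031 − 3600 = 431; Paleozoic 538.8 − 251.902 = 286.898; Paleoproterozoic 2500 − 1600 = 900; Paleoarchean 3600 − 3200 = 400; Mesoproterozoic 1600 − 1000 = 600; Neoarchean 2800 − 2500 = 300.
Ranking these from longest: Paleoproterozoic > Mesoproterozoic > Neoproterozoic > Eoarchean > Paleoarchean > Neoarchean > Paleozoic > Mesozoic.
Position 3 in that ranking is Neoproterozoic, which lasted 461.2 Myr.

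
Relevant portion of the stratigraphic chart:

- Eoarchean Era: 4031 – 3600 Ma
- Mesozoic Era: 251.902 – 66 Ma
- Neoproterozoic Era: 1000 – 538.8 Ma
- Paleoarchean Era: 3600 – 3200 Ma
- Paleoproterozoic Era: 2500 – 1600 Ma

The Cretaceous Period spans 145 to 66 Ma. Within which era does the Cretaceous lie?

Mesozoic

The Cretaceous (145–66 Ma) lies entirely within 251.902–66 Ma, the Mesozoic Era.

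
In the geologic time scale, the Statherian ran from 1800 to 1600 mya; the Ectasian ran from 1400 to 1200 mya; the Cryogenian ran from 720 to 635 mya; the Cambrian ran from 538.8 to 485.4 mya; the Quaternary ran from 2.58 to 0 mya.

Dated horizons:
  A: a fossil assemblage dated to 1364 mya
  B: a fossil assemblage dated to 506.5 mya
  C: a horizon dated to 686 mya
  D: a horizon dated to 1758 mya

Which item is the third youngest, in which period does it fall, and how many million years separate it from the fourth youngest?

Sorted youngest-first by Ma: B (506.5), C (686), A (1364), D (1758).
The third youngest is A at 1364 Ma, which lies in 1400–1200 Ma: the Ectasian.
The fourth youngest is D at 1758 Ma; separation = |1364 − 1758| = 394 Myr.

A, in the Ectasian; 394 million years to D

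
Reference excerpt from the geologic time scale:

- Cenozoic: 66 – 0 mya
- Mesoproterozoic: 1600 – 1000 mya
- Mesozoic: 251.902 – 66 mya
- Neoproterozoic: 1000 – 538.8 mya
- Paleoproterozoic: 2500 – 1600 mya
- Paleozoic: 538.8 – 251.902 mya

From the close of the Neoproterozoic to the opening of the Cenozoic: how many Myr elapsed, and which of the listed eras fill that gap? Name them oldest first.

472.8 million years; Paleozoic, Mesozoic

The Neoproterozoic closes at 538.8 Ma and the Cenozoic opens at 66 Ma, so the interval is 538.8 − 66 = 472.8 Myr.
An era fits inside if it starts at or after 538.8 Ma and ends at or before 66 Ma; oldest first that gives Paleozoic, Mesozoic.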